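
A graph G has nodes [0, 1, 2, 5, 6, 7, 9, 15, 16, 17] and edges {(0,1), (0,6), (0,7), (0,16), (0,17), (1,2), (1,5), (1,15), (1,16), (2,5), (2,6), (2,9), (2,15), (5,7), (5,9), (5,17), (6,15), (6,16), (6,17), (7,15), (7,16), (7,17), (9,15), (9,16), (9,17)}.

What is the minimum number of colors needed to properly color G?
Clique number ω(G) = 3 (lower bound: χ ≥ ω).
The clique on [0, 1, 16] has size 3, forcing χ ≥ 3, and the coloring below uses 3 colors, so χ(G) = 3.
A valid 3-coloring: color 1: [0, 5, 15]; color 2: [1, 6, 7, 9]; color 3: [2, 16, 17].

χ(G) = 3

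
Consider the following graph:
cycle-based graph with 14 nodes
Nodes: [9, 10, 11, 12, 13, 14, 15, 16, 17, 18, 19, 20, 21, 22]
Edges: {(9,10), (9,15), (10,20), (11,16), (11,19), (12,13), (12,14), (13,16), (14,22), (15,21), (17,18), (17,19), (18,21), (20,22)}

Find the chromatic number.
Clique number ω(G) = 2 (lower bound: χ ≥ ω).
The graph is bipartite (no odd cycle), so 2 colors suffice: χ(G) = 2.
A valid 2-coloring: color 1: [10, 12, 15, 16, 18, 19, 22]; color 2: [9, 11, 13, 14, 17, 20, 21].

χ(G) = 2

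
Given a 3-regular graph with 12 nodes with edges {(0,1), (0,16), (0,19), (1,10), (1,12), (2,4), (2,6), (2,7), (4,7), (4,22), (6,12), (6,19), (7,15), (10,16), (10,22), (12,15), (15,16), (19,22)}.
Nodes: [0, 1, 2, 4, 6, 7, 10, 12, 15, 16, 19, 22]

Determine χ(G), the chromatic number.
χ(G) = 3

Clique number ω(G) = 3 (lower bound: χ ≥ ω).
The clique on [2, 4, 7] has size 3, forcing χ ≥ 3, and the coloring below uses 3 colors, so χ(G) = 3.
A valid 3-coloring: color 1: [0, 7, 12, 22]; color 2: [4, 6, 10, 15]; color 3: [1, 2, 16, 19].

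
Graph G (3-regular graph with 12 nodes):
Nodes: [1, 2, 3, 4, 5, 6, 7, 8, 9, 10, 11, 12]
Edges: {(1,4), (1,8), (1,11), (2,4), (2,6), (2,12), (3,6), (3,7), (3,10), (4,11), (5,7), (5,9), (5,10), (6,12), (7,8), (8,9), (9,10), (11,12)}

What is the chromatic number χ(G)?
χ(G) = 3

Clique number ω(G) = 3 (lower bound: χ ≥ ω).
The clique on [1, 4, 11] has size 3, forcing χ ≥ 3, and the coloring below uses 3 colors, so χ(G) = 3.
A valid 3-coloring: color 1: [2, 3, 9, 11]; color 2: [1, 7, 10, 12]; color 3: [4, 5, 6, 8].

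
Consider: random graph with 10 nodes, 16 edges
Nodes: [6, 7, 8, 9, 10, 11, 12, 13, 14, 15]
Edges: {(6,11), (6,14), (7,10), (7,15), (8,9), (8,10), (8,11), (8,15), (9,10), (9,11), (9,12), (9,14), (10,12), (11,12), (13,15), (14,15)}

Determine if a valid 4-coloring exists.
Yes, G is 4-colorable

A valid 4-coloring: color 1: [6, 9, 15]; color 2: [10, 11, 13, 14]; color 3: [7, 8, 12].
(χ(G) = 3 ≤ 4.)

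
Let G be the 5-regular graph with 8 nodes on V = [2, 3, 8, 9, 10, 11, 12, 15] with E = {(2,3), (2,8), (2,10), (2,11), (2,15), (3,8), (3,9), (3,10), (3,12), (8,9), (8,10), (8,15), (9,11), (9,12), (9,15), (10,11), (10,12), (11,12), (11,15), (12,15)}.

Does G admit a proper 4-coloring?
Yes, G is 4-colorable

A valid 4-coloring: color 1: [2, 9]; color 2: [8, 12]; color 3: [10, 15]; color 4: [3, 11].
(χ(G) = 4 ≤ 4.)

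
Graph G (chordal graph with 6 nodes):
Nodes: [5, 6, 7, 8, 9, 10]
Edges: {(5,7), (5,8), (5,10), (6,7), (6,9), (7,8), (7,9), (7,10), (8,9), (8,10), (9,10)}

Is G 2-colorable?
No, G is not 2-colorable

The clique on vertices [7, 8, 9, 10] has size 4 > 2, so it alone needs 4 colors.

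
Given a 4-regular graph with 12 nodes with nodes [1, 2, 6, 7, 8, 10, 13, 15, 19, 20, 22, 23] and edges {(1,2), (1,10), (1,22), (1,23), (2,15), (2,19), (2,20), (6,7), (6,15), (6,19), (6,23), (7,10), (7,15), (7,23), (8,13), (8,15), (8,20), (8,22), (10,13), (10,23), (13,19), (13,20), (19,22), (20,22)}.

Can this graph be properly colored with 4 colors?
A valid 4-coloring: color 1: [1, 7, 8, 19]; color 2: [10, 15, 20]; color 3: [2, 13, 22, 23]; color 4: [6].
(χ(G) = 3 ≤ 4.)

Yes, G is 4-colorable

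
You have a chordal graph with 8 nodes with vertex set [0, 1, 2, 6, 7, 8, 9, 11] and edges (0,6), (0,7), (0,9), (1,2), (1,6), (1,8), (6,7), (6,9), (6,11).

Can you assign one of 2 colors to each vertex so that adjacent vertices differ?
The clique on vertices [0, 6, 9] has size 3 > 2, so it alone needs 3 colors.

No, G is not 2-colorable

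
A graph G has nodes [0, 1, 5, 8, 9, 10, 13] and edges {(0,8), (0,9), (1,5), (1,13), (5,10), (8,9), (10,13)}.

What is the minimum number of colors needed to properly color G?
Clique number ω(G) = 3 (lower bound: χ ≥ ω).
The clique on [0, 8, 9] has size 3, forcing χ ≥ 3, and the coloring below uses 3 colors, so χ(G) = 3.
A valid 3-coloring: color 1: [5, 8, 13]; color 2: [0, 1, 10]; color 3: [9].

χ(G) = 3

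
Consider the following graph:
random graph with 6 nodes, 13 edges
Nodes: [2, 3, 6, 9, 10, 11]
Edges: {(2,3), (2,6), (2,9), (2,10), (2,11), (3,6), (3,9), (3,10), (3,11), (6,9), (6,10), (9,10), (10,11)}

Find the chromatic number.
Clique number ω(G) = 5 (lower bound: χ ≥ ω).
The clique on [2, 3, 6, 9, 10] has size 5, forcing χ ≥ 5, and the coloring below uses 5 colors, so χ(G) = 5.
A valid 5-coloring: color 1: [3]; color 2: [2]; color 3: [10]; color 4: [6, 11]; color 5: [9].

χ(G) = 5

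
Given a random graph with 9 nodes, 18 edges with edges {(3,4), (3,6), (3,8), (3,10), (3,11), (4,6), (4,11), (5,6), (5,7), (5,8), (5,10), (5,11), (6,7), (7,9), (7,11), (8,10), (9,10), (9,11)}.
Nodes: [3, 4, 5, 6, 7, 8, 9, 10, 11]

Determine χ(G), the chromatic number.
χ(G) = 3

Clique number ω(G) = 3 (lower bound: χ ≥ ω).
The clique on [7, 9, 11] has size 3, forcing χ ≥ 3, and the coloring below uses 3 colors, so χ(G) = 3.
A valid 3-coloring: color 1: [3, 5, 9]; color 2: [6, 10, 11]; color 3: [4, 7, 8].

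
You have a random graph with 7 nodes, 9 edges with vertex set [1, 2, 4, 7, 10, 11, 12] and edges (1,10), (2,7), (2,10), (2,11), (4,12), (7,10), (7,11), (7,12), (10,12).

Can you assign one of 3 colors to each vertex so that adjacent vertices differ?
A valid 3-coloring: color 1: [4, 10, 11]; color 2: [1, 7]; color 3: [2, 12].
(χ(G) = 3 ≤ 3.)

Yes, G is 3-colorable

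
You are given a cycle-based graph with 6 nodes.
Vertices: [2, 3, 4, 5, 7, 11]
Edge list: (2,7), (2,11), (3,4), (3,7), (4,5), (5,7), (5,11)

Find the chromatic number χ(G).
χ(G) = 2

Clique number ω(G) = 2 (lower bound: χ ≥ ω).
The graph is bipartite (no odd cycle), so 2 colors suffice: χ(G) = 2.
A valid 2-coloring: color 1: [2, 3, 5]; color 2: [4, 7, 11].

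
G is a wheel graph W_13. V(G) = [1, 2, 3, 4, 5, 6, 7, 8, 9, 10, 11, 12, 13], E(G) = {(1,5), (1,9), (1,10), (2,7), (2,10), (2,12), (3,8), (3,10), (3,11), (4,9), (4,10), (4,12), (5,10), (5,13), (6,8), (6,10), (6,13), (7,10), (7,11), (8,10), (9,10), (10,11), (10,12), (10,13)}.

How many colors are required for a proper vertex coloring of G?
Clique number ω(G) = 3 (lower bound: χ ≥ ω).
The clique on [1, 9, 10] has size 3, forcing χ ≥ 3, and the coloring below uses 3 colors, so χ(G) = 3.
A valid 3-coloring: color 1: [10]; color 2: [3, 5, 6, 7, 9, 12]; color 3: [1, 2, 4, 8, 11, 13].

χ(G) = 3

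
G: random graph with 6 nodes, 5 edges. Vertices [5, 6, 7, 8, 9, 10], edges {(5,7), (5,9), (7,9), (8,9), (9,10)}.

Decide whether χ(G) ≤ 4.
A valid 4-coloring: color 1: [6, 9]; color 2: [5, 8, 10]; color 3: [7].
(χ(G) = 3 ≤ 4.)

Yes, G is 4-colorable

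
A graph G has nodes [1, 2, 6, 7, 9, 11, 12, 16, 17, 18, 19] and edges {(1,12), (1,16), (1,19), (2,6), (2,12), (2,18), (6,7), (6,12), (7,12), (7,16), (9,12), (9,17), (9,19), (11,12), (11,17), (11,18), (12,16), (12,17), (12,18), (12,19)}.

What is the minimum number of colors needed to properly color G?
Clique number ω(G) = 3 (lower bound: χ ≥ ω).
The clique on [1, 12, 16] has size 3, forcing χ ≥ 3, and the coloring below uses 3 colors, so χ(G) = 3.
A valid 3-coloring: color 1: [12]; color 2: [1, 2, 7, 9, 11]; color 3: [6, 16, 17, 18, 19].

χ(G) = 3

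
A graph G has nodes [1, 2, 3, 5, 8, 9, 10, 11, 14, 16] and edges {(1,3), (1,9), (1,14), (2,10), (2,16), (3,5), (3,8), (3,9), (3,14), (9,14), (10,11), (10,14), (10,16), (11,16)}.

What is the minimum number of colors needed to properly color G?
χ(G) = 4

Clique number ω(G) = 4 (lower bound: χ ≥ ω).
The clique on [1, 3, 9, 14] has size 4, forcing χ ≥ 4, and the coloring below uses 4 colors, so χ(G) = 4.
A valid 4-coloring: color 1: [3, 10]; color 2: [5, 8, 14, 16]; color 3: [2, 9, 11]; color 4: [1].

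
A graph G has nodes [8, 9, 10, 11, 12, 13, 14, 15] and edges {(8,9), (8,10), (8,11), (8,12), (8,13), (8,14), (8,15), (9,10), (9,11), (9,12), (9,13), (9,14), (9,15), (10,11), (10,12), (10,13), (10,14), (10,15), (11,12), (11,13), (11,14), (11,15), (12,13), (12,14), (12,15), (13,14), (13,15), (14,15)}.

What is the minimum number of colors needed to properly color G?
Clique number ω(G) = 8 (lower bound: χ ≥ ω).
The clique on [8, 9, 10, 11, 12, 13, 14, 15] has size 8, forcing χ ≥ 8, and the coloring below uses 8 colors, so χ(G) = 8.
A valid 8-coloring: color 1: [8]; color 2: [14]; color 3: [9]; color 4: [15]; color 5: [12]; color 6: [13]; color 7: [10]; color 8: [11].

χ(G) = 8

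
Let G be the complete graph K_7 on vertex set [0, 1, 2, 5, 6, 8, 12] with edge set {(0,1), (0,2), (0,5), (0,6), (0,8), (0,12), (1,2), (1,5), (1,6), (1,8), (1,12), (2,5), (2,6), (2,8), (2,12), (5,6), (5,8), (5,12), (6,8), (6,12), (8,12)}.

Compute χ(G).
Clique number ω(G) = 7 (lower bound: χ ≥ ω).
The clique on [0, 1, 2, 5, 6, 8, 12] has size 7, forcing χ ≥ 7, and the coloring below uses 7 colors, so χ(G) = 7.
A valid 7-coloring: color 1: [2]; color 2: [0]; color 3: [5]; color 4: [12]; color 5: [8]; color 6: [6]; color 7: [1].

χ(G) = 7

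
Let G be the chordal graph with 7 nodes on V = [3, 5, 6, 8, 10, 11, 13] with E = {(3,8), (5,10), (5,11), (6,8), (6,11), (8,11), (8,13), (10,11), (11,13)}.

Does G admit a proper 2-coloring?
No, G is not 2-colorable

The clique on vertices [8, 11, 13] has size 3 > 2, so it alone needs 3 colors.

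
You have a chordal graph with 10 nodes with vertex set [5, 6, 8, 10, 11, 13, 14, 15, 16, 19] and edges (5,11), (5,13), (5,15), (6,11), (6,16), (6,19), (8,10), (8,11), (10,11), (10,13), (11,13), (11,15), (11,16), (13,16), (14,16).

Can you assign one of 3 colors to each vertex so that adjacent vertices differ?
A valid 3-coloring: color 1: [11, 14, 19]; color 2: [5, 10, 16]; color 3: [6, 8, 13, 15].
(χ(G) = 3 ≤ 3.)

Yes, G is 3-colorable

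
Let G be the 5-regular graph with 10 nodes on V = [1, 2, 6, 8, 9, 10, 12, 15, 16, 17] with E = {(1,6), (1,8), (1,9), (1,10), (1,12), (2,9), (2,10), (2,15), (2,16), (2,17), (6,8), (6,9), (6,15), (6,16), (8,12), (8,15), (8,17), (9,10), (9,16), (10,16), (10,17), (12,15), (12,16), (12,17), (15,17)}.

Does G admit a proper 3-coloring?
The clique on vertices [2, 9, 10, 16] has size 4 > 3, so it alone needs 4 colors.

No, G is not 3-colorable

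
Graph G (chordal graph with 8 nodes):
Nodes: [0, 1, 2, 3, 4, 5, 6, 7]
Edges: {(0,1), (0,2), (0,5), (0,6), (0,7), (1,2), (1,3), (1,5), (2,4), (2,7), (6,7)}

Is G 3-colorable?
A valid 3-coloring: color 1: [0, 3, 4]; color 2: [1, 7]; color 3: [2, 5, 6].
(χ(G) = 3 ≤ 3.)

Yes, G is 3-colorable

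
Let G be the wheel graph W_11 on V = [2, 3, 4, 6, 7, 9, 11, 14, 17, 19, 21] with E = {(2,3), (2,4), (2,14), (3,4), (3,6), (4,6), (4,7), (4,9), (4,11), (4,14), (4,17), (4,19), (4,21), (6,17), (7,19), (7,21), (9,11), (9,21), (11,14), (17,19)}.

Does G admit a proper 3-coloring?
A valid 3-coloring: color 1: [4]; color 2: [3, 7, 9, 14, 17]; color 3: [2, 6, 11, 19, 21].
(χ(G) = 3 ≤ 3.)

Yes, G is 3-colorable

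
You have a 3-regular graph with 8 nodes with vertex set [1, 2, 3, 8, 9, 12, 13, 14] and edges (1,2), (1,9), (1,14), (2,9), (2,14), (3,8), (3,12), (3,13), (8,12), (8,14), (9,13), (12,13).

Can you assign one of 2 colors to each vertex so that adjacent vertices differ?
No, G is not 2-colorable

The clique on vertices [1, 2, 9] has size 3 > 2, so it alone needs 3 colors.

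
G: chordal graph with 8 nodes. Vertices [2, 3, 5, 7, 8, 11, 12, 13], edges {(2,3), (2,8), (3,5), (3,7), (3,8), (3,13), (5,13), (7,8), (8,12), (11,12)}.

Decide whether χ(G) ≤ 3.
Yes, G is 3-colorable

A valid 3-coloring: color 1: [3, 12]; color 2: [8, 11, 13]; color 3: [2, 5, 7].
(χ(G) = 3 ≤ 3.)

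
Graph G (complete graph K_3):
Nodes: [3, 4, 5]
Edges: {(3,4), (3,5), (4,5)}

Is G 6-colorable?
Yes, G is 6-colorable

A valid 6-coloring: color 1: [5]; color 2: [4]; color 3: [3].
(χ(G) = 3 ≤ 6.)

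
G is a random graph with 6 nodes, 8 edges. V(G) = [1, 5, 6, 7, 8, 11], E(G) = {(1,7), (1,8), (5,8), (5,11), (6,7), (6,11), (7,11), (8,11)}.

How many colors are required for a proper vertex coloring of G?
χ(G) = 3

Clique number ω(G) = 3 (lower bound: χ ≥ ω).
The clique on [5, 8, 11] has size 3, forcing χ ≥ 3, and the coloring below uses 3 colors, so χ(G) = 3.
A valid 3-coloring: color 1: [1, 11]; color 2: [7, 8]; color 3: [5, 6].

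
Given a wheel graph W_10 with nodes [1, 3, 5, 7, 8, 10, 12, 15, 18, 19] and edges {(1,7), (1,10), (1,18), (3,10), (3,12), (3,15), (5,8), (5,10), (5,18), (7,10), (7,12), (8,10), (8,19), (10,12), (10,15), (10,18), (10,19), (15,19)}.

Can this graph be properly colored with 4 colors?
A valid 4-coloring: color 1: [10]; color 2: [3, 7, 18, 19]; color 3: [1, 8, 12, 15]; color 4: [5].
(χ(G) = 4 ≤ 4.)

Yes, G is 4-colorable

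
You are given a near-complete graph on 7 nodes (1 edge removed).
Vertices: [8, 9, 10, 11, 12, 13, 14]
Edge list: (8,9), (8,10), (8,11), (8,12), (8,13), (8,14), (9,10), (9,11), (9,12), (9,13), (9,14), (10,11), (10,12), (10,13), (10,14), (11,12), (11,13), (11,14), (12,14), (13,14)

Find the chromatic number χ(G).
χ(G) = 6

Clique number ω(G) = 6 (lower bound: χ ≥ ω).
The clique on [8, 9, 10, 11, 12, 14] has size 6, forcing χ ≥ 6, and the coloring below uses 6 colors, so χ(G) = 6.
A valid 6-coloring: color 1: [9]; color 2: [8]; color 3: [11]; color 4: [14]; color 5: [10]; color 6: [12, 13].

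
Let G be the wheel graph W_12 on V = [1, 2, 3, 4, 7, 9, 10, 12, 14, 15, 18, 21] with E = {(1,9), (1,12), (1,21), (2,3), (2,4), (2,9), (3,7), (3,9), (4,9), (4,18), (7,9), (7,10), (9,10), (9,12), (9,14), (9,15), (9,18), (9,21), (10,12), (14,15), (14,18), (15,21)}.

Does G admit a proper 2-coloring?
No, G is not 2-colorable

The clique on vertices [1, 9, 12] has size 3 > 2, so it alone needs 3 colors.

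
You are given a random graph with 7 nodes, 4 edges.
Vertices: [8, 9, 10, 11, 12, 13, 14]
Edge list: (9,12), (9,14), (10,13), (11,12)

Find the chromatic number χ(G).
χ(G) = 2

Clique number ω(G) = 2 (lower bound: χ ≥ ω).
The graph is bipartite (no odd cycle), so 2 colors suffice: χ(G) = 2.
A valid 2-coloring: color 1: [8, 12, 13, 14]; color 2: [9, 10, 11].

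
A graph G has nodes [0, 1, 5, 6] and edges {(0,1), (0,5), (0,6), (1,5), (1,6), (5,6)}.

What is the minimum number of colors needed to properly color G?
χ(G) = 4

Clique number ω(G) = 4 (lower bound: χ ≥ ω).
The clique on [0, 1, 5, 6] has size 4, forcing χ ≥ 4, and the coloring below uses 4 colors, so χ(G) = 4.
A valid 4-coloring: color 1: [0]; color 2: [5]; color 3: [6]; color 4: [1].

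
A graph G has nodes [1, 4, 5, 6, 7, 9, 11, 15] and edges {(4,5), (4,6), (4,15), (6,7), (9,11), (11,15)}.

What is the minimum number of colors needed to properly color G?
Clique number ω(G) = 2 (lower bound: χ ≥ ω).
The graph is bipartite (no odd cycle), so 2 colors suffice: χ(G) = 2.
A valid 2-coloring: color 1: [1, 4, 7, 11]; color 2: [5, 6, 9, 15].

χ(G) = 2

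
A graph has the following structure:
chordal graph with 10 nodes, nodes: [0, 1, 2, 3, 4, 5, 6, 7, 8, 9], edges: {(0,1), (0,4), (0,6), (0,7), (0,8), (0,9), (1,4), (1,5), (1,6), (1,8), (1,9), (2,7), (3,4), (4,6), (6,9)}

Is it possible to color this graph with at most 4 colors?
A valid 4-coloring: color 1: [0, 2, 3, 5]; color 2: [1, 7]; color 3: [4, 8, 9]; color 4: [6].
(χ(G) = 4 ≤ 4.)

Yes, G is 4-colorable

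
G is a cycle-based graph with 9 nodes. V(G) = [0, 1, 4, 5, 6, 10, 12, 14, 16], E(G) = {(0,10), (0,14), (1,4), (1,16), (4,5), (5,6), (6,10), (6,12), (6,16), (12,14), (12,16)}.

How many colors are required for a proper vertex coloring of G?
χ(G) = 3

Clique number ω(G) = 3 (lower bound: χ ≥ ω).
The clique on [6, 12, 16] has size 3, forcing χ ≥ 3, and the coloring below uses 3 colors, so χ(G) = 3.
A valid 3-coloring: color 1: [1, 6, 14]; color 2: [0, 5, 16]; color 3: [4, 10, 12].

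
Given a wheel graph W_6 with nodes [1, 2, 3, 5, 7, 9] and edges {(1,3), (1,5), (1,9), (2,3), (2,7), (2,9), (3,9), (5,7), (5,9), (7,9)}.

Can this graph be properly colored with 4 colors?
A valid 4-coloring: color 1: [9]; color 2: [3, 7]; color 3: [2, 5]; color 4: [1].
(χ(G) = 4 ≤ 4.)

Yes, G is 4-colorable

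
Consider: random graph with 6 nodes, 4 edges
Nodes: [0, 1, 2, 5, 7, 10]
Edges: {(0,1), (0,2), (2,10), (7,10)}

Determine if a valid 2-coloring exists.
A valid 2-coloring: color 1: [0, 5, 10]; color 2: [1, 2, 7].
(χ(G) = 2 ≤ 2.)

Yes, G is 2-colorable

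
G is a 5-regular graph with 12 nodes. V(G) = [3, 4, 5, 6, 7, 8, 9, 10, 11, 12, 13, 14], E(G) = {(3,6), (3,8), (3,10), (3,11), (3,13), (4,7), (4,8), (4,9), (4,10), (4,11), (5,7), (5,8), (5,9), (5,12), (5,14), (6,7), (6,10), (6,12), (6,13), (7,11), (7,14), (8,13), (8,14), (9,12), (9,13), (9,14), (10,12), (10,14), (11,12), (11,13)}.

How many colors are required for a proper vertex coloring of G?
Clique number ω(G) = 3 (lower bound: χ ≥ ω).
Suppose a proper 3-coloring c exists. The clique [3, 6, 10] takes 3 distinct colors; by symmetry let c(3) = 1, c(6) = 2, c(10) = 3.
- Vertex 12: neighbors [6, 10] already have colors [2, 3] ⇒ c(12) = 1.
- Vertex 13: neighbors [3, 6] already have colors [1, 2] ⇒ c(13) = 3.
- Vertex 8: neighbors [3, 13] already have colors [1, 3] ⇒ c(8) = 2.
- Vertex 4: neighbors [8, 10] already have colors [2, 3] ⇒ c(4) = 1.
- Vertex 5: neighbors [12, 8] already have colors [1, 2] ⇒ c(5) = 3.
- Vertex 7: neighbors [4, 6, 5] already have colors [1, 2, 3] — all 3 colors blocked. Contradiction.
The forced assignments end in a contradiction, so G has no proper 3-coloring (χ ≥ 4).
The coloring below uses 4 colors, so χ(G) = 4.
A valid 4-coloring: color 1: [7, 8, 9, 10]; color 2: [5, 6, 11]; color 3: [3, 4, 12, 14]; color 4: [13].

χ(G) = 4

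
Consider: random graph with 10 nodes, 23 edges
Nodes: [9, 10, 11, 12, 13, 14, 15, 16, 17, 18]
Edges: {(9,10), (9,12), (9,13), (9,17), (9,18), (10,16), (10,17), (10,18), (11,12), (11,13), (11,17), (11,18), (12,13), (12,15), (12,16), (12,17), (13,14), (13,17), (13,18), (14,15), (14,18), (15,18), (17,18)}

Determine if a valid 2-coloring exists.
No, G is not 2-colorable

The clique on vertices [9, 10, 17, 18] has size 4 > 2, so it alone needs 4 colors.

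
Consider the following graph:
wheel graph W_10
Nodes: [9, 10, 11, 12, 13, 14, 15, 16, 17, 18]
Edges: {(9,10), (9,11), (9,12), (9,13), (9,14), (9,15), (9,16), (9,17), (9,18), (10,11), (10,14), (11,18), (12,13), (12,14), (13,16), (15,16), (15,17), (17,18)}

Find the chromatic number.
χ(G) = 4

Clique number ω(G) = 3 (lower bound: χ ≥ ω).
Odd cycle [13, 12, 14, 10, 11, 18, 17, 15, 16] needs 3 colors (χ ≥ 3).
Vertex 9 is adjacent to every vertex of [10, 11, 12, 13, 14, 15, 16, 17, 18], which already need 3 colors among themselves, so 9 needs a new color (χ ≥ 4).
The coloring below uses 4 colors, so χ(G) = 4.
A valid 4-coloring: color 1: [9]; color 2: [11, 13, 14, 15]; color 3: [10, 12, 16, 18]; color 4: [17].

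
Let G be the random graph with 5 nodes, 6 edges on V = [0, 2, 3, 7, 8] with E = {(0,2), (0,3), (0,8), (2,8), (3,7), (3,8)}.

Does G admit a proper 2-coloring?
The clique on vertices [0, 2, 8] has size 3 > 2, so it alone needs 3 colors.

No, G is not 2-colorable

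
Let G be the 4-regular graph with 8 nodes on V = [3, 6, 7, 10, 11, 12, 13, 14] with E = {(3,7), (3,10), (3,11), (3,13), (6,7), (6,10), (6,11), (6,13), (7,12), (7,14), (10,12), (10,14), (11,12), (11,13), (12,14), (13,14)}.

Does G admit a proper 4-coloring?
Yes, G is 4-colorable

A valid 4-coloring: color 1: [11, 14]; color 2: [7, 10, 13]; color 3: [3, 6, 12].
(χ(G) = 3 ≤ 4.)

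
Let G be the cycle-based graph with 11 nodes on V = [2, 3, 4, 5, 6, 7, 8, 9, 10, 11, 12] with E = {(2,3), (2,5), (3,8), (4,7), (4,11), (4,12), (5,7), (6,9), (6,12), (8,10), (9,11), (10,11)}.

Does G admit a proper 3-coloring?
A valid 3-coloring: color 1: [3, 4, 5, 6, 10]; color 2: [2, 7, 8, 11, 12]; color 3: [9].
(χ(G) = 3 ≤ 3.)

Yes, G is 3-colorable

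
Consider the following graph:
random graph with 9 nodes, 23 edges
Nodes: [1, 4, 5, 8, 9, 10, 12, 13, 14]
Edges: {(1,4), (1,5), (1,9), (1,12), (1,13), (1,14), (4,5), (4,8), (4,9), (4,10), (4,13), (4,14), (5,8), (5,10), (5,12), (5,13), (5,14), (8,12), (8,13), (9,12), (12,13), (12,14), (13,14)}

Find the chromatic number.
χ(G) = 5

Clique number ω(G) = 5 (lower bound: χ ≥ ω).
The clique on [1, 4, 5, 13, 14] has size 5, forcing χ ≥ 5, and the coloring below uses 5 colors, so χ(G) = 5.
A valid 5-coloring: color 1: [5, 9]; color 2: [4, 12]; color 3: [1, 8, 10]; color 4: [13]; color 5: [14].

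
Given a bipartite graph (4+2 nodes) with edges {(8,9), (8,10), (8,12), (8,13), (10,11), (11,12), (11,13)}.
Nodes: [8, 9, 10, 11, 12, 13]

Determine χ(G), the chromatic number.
χ(G) = 2

Clique number ω(G) = 2 (lower bound: χ ≥ ω).
The graph is bipartite (no odd cycle), so 2 colors suffice: χ(G) = 2.
A valid 2-coloring: color 1: [8, 11]; color 2: [9, 10, 12, 13].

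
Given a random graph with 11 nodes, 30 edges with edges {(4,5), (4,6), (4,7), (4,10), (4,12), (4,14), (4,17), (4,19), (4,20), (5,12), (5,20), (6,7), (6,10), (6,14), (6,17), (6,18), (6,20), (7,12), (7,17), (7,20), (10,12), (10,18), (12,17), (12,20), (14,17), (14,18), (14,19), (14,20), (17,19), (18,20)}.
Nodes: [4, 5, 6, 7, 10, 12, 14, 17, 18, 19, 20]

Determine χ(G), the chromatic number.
χ(G) = 4

Clique number ω(G) = 4 (lower bound: χ ≥ ω).
The clique on [6, 14, 18, 20] has size 4, forcing χ ≥ 4, and the coloring below uses 4 colors, so χ(G) = 4.
A valid 4-coloring: color 1: [4, 18]; color 2: [10, 17, 20]; color 3: [6, 12, 19]; color 4: [5, 7, 14].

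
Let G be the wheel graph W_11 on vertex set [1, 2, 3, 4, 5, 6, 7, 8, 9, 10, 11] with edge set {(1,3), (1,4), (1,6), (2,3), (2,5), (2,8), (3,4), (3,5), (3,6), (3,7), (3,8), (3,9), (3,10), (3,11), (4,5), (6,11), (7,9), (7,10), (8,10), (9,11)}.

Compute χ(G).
χ(G) = 3

Clique number ω(G) = 3 (lower bound: χ ≥ ω).
The clique on [1, 3, 4] has size 3, forcing χ ≥ 3, and the coloring below uses 3 colors, so χ(G) = 3.
A valid 3-coloring: color 1: [3]; color 2: [2, 4, 6, 9, 10]; color 3: [1, 5, 7, 8, 11].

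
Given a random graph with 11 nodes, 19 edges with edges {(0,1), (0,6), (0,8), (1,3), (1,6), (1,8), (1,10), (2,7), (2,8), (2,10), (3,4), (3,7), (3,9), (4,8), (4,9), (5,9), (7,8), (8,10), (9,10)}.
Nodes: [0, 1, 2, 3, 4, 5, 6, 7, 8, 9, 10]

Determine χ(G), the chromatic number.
Clique number ω(G) = 3 (lower bound: χ ≥ ω).
The clique on [3, 4, 9] has size 3, forcing χ ≥ 3, and the coloring below uses 3 colors, so χ(G) = 3.
A valid 3-coloring: color 1: [3, 5, 6, 8]; color 2: [1, 2, 9]; color 3: [0, 4, 7, 10].

χ(G) = 3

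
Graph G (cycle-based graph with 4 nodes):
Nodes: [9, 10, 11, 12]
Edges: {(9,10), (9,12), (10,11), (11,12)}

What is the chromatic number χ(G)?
χ(G) = 2

Clique number ω(G) = 2 (lower bound: χ ≥ ω).
The graph is bipartite (no odd cycle), so 2 colors suffice: χ(G) = 2.
A valid 2-coloring: color 1: [9, 11]; color 2: [10, 12].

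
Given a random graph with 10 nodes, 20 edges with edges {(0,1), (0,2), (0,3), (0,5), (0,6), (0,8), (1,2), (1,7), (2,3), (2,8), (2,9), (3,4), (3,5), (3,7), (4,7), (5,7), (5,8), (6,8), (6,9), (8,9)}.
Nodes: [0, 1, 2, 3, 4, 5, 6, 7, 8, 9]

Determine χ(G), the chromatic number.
Clique number ω(G) = 3 (lower bound: χ ≥ ω).
The clique on [0, 2, 8] has size 3, forcing χ ≥ 3, and the coloring below uses 3 colors, so χ(G) = 3.
A valid 3-coloring: color 1: [0, 7, 9]; color 2: [2, 4, 5, 6]; color 3: [1, 3, 8].

χ(G) = 3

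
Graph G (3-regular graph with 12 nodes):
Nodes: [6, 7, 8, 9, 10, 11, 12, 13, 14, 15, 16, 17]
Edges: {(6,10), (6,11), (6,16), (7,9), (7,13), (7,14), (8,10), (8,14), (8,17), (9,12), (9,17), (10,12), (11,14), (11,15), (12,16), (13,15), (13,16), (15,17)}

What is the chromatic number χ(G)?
Clique number ω(G) = 2 (lower bound: χ ≥ ω).
Odd cycle [15, 13, 7, 14, 11] needs 3 colors (χ ≥ 3).
The coloring below uses 3 colors, so χ(G) = 3.
A valid 3-coloring: color 1: [6, 9, 14, 15]; color 2: [8, 11, 12, 13]; color 3: [7, 10, 16, 17].

χ(G) = 3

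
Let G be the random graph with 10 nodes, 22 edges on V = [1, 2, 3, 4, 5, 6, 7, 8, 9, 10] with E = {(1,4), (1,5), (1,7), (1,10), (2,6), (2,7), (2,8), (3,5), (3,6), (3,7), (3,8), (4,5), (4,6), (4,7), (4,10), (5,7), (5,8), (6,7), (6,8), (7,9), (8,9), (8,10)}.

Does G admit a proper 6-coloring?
Yes, G is 6-colorable

A valid 6-coloring: color 1: [7, 8]; color 2: [2, 3, 4, 9]; color 3: [5, 6, 10]; color 4: [1].
(χ(G) = 4 ≤ 6.)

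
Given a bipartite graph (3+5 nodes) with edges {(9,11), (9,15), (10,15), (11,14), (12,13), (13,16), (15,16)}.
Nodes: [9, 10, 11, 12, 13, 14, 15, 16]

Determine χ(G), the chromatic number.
Clique number ω(G) = 2 (lower bound: χ ≥ ω).
The graph is bipartite (no odd cycle), so 2 colors suffice: χ(G) = 2.
A valid 2-coloring: color 1: [11, 13, 15]; color 2: [9, 10, 12, 14, 16].

χ(G) = 2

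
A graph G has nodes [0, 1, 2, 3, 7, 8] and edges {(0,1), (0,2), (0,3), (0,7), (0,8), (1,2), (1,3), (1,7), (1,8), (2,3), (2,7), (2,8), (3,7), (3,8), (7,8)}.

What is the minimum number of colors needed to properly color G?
χ(G) = 6

Clique number ω(G) = 6 (lower bound: χ ≥ ω).
The clique on [0, 1, 2, 3, 7, 8] has size 6, forcing χ ≥ 6, and the coloring below uses 6 colors, so χ(G) = 6.
A valid 6-coloring: color 1: [7]; color 2: [0]; color 3: [2]; color 4: [3]; color 5: [1]; color 6: [8].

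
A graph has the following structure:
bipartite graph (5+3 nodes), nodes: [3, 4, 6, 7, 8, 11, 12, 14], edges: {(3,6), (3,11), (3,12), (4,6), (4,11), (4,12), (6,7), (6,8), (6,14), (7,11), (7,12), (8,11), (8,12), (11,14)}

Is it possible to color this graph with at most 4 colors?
Yes, G is 4-colorable

A valid 4-coloring: color 1: [6, 11, 12]; color 2: [3, 4, 7, 8, 14].
(χ(G) = 2 ≤ 4.)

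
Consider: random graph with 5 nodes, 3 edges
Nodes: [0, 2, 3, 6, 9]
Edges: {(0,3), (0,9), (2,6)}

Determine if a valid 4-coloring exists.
A valid 4-coloring: color 1: [0, 2]; color 2: [3, 6, 9].
(χ(G) = 2 ≤ 4.)

Yes, G is 4-colorable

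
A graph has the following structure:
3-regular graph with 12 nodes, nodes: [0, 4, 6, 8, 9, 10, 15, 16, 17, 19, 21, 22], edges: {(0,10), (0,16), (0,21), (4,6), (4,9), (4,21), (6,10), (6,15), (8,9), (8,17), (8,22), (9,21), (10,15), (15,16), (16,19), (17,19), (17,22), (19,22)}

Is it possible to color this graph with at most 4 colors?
A valid 4-coloring: color 1: [8, 10, 16, 21]; color 2: [0, 6, 9, 19]; color 3: [4, 15, 22]; color 4: [17].
(χ(G) = 3 ≤ 4.)

Yes, G is 4-colorable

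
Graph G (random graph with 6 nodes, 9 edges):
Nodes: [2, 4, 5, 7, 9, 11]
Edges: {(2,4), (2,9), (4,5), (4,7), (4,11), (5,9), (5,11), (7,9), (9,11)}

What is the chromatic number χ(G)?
χ(G) = 3

Clique number ω(G) = 3 (lower bound: χ ≥ ω).
The clique on [5, 9, 11] has size 3, forcing χ ≥ 3, and the coloring below uses 3 colors, so χ(G) = 3.
A valid 3-coloring: color 1: [4, 9]; color 2: [2, 5, 7]; color 3: [11].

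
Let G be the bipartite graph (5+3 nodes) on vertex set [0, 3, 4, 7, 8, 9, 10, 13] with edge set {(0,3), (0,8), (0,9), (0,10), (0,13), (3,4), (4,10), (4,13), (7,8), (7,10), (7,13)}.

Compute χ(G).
Clique number ω(G) = 2 (lower bound: χ ≥ ω).
The graph is bipartite (no odd cycle), so 2 colors suffice: χ(G) = 2.
A valid 2-coloring: color 1: [0, 4, 7]; color 2: [3, 8, 9, 10, 13].

χ(G) = 2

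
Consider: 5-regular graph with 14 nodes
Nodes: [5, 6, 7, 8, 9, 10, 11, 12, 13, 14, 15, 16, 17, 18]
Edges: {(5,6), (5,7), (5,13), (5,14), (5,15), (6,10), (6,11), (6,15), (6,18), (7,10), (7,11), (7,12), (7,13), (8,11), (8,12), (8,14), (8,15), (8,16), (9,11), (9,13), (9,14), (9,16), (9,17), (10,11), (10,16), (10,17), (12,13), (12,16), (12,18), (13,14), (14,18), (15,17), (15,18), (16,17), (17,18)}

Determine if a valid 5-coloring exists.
Yes, G is 5-colorable

A valid 5-coloring: color 1: [7, 9, 15]; color 2: [5, 11, 16, 18]; color 3: [6, 8, 13, 17]; color 4: [10, 12, 14].
(χ(G) = 4 ≤ 5.)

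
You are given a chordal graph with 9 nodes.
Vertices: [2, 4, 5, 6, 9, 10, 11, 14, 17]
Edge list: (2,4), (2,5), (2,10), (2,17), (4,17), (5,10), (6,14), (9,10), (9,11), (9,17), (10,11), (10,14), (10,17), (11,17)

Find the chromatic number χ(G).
Clique number ω(G) = 4 (lower bound: χ ≥ ω).
The clique on [9, 10, 11, 17] has size 4, forcing χ ≥ 4, and the coloring below uses 4 colors, so χ(G) = 4.
A valid 4-coloring: color 1: [4, 6, 10]; color 2: [5, 14, 17]; color 3: [2, 9]; color 4: [11].

χ(G) = 4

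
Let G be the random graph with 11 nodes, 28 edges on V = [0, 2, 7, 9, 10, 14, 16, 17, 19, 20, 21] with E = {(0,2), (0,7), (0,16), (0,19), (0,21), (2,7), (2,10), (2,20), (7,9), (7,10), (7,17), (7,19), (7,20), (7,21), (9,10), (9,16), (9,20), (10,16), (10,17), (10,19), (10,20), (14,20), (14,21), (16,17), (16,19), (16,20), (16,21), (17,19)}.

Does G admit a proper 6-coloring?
Yes, G is 6-colorable

A valid 6-coloring: color 1: [7, 14, 16]; color 2: [0, 10]; color 3: [19, 20, 21]; color 4: [2, 9, 17].
(χ(G) = 4 ≤ 6.)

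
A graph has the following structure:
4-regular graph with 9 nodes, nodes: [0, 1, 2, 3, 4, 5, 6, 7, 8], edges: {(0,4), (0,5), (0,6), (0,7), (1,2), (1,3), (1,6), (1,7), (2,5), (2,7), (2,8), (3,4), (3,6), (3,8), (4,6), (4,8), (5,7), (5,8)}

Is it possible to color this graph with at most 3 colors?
Yes, G is 3-colorable

A valid 3-coloring: color 1: [6, 7, 8]; color 2: [0, 2, 3]; color 3: [1, 4, 5].
(χ(G) = 3 ≤ 3.)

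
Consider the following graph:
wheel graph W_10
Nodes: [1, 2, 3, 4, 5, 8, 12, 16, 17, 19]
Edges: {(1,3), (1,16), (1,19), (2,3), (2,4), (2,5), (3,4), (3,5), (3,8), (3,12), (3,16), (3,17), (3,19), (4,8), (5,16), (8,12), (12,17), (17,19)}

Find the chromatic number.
Clique number ω(G) = 3 (lower bound: χ ≥ ω).
Odd cycle [16, 1, 19, 17, 12, 8, 4, 2, 5] needs 3 colors (χ ≥ 3).
Vertex 3 is adjacent to every vertex of [1, 2, 4, 5, 8, 12, 16, 17, 19], which already need 3 colors among themselves, so 3 needs a new color (χ ≥ 4).
The coloring below uses 4 colors, so χ(G) = 4.
A valid 4-coloring: color 1: [3]; color 2: [2, 12, 16, 19]; color 3: [1, 5, 8, 17]; color 4: [4].

χ(G) = 4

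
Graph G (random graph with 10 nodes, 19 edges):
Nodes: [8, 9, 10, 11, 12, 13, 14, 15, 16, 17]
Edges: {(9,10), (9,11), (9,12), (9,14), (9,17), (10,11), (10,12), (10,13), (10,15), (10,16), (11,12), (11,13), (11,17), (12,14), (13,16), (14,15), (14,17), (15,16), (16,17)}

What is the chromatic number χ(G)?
χ(G) = 4

Clique number ω(G) = 4 (lower bound: χ ≥ ω).
The clique on [9, 10, 11, 12] has size 4, forcing χ ≥ 4, and the coloring below uses 4 colors, so χ(G) = 4.
A valid 4-coloring: color 1: [8, 10, 17]; color 2: [11, 14, 16]; color 3: [9, 13, 15]; color 4: [12].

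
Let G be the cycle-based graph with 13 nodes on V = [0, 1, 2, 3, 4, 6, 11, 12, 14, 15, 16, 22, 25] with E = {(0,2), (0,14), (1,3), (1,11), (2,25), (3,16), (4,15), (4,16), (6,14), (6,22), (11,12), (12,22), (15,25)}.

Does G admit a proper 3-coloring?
A valid 3-coloring: color 1: [1, 2, 12, 14, 15, 16]; color 2: [0, 3, 4, 11, 22, 25]; color 3: [6].
(χ(G) = 3 ≤ 3.)

Yes, G is 3-colorable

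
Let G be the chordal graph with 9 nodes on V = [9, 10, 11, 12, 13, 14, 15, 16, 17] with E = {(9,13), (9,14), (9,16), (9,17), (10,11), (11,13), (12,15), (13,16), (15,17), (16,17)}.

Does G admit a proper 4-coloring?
Yes, G is 4-colorable

A valid 4-coloring: color 1: [9, 11, 15]; color 2: [10, 12, 13, 14, 17]; color 3: [16].
(χ(G) = 3 ≤ 4.)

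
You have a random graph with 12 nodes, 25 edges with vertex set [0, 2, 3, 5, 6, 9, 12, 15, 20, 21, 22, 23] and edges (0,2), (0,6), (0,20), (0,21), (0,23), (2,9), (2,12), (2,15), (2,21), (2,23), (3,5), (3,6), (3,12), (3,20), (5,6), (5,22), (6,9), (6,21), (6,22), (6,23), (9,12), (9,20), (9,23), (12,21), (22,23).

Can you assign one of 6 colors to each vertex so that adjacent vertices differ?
Yes, G is 6-colorable

A valid 6-coloring: color 1: [2, 6, 20]; color 2: [5, 12, 15, 23]; color 3: [0, 3, 9, 22]; color 4: [21].
(χ(G) = 4 ≤ 6.)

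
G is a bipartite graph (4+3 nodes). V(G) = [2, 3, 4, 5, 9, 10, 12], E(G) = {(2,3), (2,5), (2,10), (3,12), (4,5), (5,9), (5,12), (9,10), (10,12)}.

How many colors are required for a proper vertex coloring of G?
χ(G) = 2

Clique number ω(G) = 2 (lower bound: χ ≥ ω).
The graph is bipartite (no odd cycle), so 2 colors suffice: χ(G) = 2.
A valid 2-coloring: color 1: [3, 5, 10]; color 2: [2, 4, 9, 12].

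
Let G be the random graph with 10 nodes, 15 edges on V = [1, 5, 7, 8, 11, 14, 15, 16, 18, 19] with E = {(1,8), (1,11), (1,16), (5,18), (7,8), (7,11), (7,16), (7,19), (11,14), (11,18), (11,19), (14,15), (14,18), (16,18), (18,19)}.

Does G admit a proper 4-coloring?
A valid 4-coloring: color 1: [5, 8, 11, 15, 16]; color 2: [1, 7, 18]; color 3: [14, 19].
(χ(G) = 3 ≤ 4.)

Yes, G is 4-colorable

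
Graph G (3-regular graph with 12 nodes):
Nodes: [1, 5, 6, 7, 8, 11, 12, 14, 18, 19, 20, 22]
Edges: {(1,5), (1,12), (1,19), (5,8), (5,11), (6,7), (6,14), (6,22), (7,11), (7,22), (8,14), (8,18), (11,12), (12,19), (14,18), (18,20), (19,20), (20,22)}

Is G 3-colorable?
Yes, G is 3-colorable

A valid 3-coloring: color 1: [1, 6, 8, 11, 20]; color 2: [5, 7, 12, 14]; color 3: [18, 19, 22].
(χ(G) = 3 ≤ 3.)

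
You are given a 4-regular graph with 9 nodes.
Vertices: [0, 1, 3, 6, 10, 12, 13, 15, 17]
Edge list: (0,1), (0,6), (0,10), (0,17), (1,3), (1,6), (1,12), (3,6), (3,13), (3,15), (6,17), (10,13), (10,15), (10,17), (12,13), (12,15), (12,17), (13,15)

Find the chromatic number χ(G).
χ(G) = 4

Clique number ω(G) = 3 (lower bound: χ ≥ ω).
Suppose a proper 3-coloring c exists. The clique [0, 1, 6] takes 3 distinct colors; by symmetry let c(0) = 1, c(1) = 2, c(6) = 3.
- Vertex 3: neighbors [1, 6] already have colors [2, 3] ⇒ c(3) = 1.
- Vertex 17: neighbors [0, 6] already have colors [1, 3] ⇒ c(17) = 2.
- Vertex 10: neighbors [0, 17] already have colors [1, 2] ⇒ c(10) = 3.
- Vertex 13: neighbors [3, 10] already have colors [1, 3] ⇒ c(13) = 2.
- Vertex 15: neighbors [3, 13, 10] already have colors [1, 2, 3] — all 3 colors blocked. Contradiction.
The forced assignments end in a contradiction, so G has no proper 3-coloring (χ ≥ 4).
The coloring below uses 4 colors, so χ(G) = 4.
A valid 4-coloring: color 1: [1, 13, 17]; color 2: [0, 3, 12]; color 3: [6, 15]; color 4: [10].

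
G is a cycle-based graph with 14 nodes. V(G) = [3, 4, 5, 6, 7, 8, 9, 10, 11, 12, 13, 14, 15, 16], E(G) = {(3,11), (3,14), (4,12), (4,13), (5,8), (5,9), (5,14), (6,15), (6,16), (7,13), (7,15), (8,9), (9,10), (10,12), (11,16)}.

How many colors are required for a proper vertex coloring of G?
Clique number ω(G) = 3 (lower bound: χ ≥ ω).
The clique on [5, 8, 9] has size 3, forcing χ ≥ 3, and the coloring below uses 3 colors, so χ(G) = 3.
A valid 3-coloring: color 1: [3, 5, 12, 13, 15, 16]; color 2: [4, 6, 7, 9, 11, 14]; color 3: [8, 10].

χ(G) = 3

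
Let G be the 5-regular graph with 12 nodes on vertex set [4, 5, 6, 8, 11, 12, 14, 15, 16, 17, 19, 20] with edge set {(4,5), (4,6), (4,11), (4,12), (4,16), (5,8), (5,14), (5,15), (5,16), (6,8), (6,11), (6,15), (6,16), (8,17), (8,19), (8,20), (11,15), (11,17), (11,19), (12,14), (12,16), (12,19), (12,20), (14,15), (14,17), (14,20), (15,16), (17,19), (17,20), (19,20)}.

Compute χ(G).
χ(G) = 4

Clique number ω(G) = 4 (lower bound: χ ≥ ω).
The clique on [8, 17, 19, 20] has size 4, forcing χ ≥ 4, and the coloring below uses 4 colors, so χ(G) = 4.
A valid 4-coloring: color 1: [4, 15, 20]; color 2: [14, 16, 19]; color 3: [5, 6, 12, 17]; color 4: [8, 11].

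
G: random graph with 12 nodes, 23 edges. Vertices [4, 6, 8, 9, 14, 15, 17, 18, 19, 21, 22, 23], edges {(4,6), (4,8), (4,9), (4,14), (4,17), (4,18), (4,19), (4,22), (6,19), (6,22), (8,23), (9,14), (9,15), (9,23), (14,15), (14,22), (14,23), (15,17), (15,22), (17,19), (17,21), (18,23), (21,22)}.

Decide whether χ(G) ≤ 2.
The clique on vertices [9, 14, 23] has size 3 > 2, so it alone needs 3 colors.

No, G is not 2-colorable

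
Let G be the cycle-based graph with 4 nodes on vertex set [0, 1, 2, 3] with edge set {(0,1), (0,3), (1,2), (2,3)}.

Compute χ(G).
χ(G) = 2

Clique number ω(G) = 2 (lower bound: χ ≥ ω).
The graph is bipartite (no odd cycle), so 2 colors suffice: χ(G) = 2.
A valid 2-coloring: color 1: [1, 3]; color 2: [0, 2].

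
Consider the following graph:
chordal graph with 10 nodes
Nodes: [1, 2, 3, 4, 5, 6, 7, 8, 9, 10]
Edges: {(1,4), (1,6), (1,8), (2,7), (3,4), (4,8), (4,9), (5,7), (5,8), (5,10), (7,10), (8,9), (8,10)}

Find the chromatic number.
Clique number ω(G) = 3 (lower bound: χ ≥ ω).
The clique on [5, 7, 10] has size 3, forcing χ ≥ 3, and the coloring below uses 3 colors, so χ(G) = 3.
A valid 3-coloring: color 1: [3, 6, 7, 8]; color 2: [2, 4, 10]; color 3: [1, 5, 9].

χ(G) = 3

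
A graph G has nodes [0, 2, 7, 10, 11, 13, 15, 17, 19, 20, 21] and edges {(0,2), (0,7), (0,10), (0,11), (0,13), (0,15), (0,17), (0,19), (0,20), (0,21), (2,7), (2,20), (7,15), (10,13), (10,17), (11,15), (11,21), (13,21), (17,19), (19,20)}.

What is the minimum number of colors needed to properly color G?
Clique number ω(G) = 3 (lower bound: χ ≥ ω).
The clique on [0, 2, 20] has size 3, forcing χ ≥ 3, and the coloring below uses 3 colors, so χ(G) = 3.
A valid 3-coloring: color 1: [0]; color 2: [7, 11, 13, 17, 20]; color 3: [2, 10, 15, 19, 21].

χ(G) = 3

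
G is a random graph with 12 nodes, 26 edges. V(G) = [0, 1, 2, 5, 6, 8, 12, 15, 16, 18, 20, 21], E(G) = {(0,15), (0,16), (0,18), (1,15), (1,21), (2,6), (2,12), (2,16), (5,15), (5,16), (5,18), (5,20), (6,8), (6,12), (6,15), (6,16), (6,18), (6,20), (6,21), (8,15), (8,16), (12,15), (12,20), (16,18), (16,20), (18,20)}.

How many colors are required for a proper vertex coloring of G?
χ(G) = 4

Clique number ω(G) = 4 (lower bound: χ ≥ ω).
The clique on [5, 16, 18, 20] has size 4, forcing χ ≥ 4, and the coloring below uses 4 colors, so χ(G) = 4.
A valid 4-coloring: color 1: [0, 1, 5, 6]; color 2: [12, 16, 21]; color 3: [2, 15, 18]; color 4: [8, 20].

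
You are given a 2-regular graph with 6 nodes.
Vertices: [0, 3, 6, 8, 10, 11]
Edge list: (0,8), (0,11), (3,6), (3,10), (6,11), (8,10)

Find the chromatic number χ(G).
χ(G) = 2

Clique number ω(G) = 2 (lower bound: χ ≥ ω).
The graph is bipartite (no odd cycle), so 2 colors suffice: χ(G) = 2.
A valid 2-coloring: color 1: [3, 8, 11]; color 2: [0, 6, 10].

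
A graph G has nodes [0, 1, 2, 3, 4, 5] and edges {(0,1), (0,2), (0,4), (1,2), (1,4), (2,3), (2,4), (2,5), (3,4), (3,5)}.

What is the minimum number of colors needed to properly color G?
χ(G) = 4

Clique number ω(G) = 4 (lower bound: χ ≥ ω).
The clique on [0, 1, 2, 4] has size 4, forcing χ ≥ 4, and the coloring below uses 4 colors, so χ(G) = 4.
A valid 4-coloring: color 1: [2]; color 2: [4, 5]; color 3: [0, 3]; color 4: [1].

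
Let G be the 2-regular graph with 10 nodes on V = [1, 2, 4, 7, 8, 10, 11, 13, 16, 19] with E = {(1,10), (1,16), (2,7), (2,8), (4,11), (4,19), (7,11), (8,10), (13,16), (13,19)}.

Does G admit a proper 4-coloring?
A valid 4-coloring: color 1: [1, 4, 7, 8, 13]; color 2: [2, 10, 11, 16, 19].
(χ(G) = 2 ≤ 4.)

Yes, G is 4-colorable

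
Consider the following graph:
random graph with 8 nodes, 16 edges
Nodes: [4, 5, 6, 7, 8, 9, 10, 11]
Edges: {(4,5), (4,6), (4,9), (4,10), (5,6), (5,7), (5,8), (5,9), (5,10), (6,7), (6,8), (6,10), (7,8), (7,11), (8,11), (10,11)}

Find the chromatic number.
χ(G) = 4

Clique number ω(G) = 4 (lower bound: χ ≥ ω).
The clique on [5, 6, 7, 8] has size 4, forcing χ ≥ 4, and the coloring below uses 4 colors, so χ(G) = 4.
A valid 4-coloring: color 1: [5, 11]; color 2: [6, 9]; color 3: [4, 7]; color 4: [8, 10].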